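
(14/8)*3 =21/4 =5.25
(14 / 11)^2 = 196 / 121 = 1.62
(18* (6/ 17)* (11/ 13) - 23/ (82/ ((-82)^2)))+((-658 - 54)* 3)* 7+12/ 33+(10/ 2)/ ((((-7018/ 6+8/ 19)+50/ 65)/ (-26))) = -35429309380836/ 2104859471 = -16832.15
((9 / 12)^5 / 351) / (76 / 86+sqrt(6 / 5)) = -36765 / 25785344+16641 * sqrt(30) / 51570688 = 0.00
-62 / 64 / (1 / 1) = -31 / 32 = -0.97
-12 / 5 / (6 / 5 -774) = 1 / 322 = 0.00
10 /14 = 5 /7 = 0.71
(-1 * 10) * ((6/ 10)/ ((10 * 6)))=-1/ 10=-0.10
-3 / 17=-0.18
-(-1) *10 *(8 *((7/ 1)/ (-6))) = -280/ 3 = -93.33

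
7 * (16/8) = 14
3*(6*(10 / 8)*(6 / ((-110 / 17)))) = -459 / 22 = -20.86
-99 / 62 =-1.60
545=545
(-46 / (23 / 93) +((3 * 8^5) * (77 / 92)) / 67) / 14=802863 / 10787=74.43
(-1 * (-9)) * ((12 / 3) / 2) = 18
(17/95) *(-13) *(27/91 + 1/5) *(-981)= 3769002/3325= 1133.53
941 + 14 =955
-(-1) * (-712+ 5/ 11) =-7827/ 11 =-711.55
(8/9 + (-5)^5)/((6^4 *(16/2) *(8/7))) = -196819/746496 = -0.26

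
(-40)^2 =1600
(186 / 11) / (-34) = -93 / 187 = -0.50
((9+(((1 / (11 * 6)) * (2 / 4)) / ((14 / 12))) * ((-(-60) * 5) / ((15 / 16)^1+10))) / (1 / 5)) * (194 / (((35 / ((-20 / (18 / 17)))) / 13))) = -706992260 / 11319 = -62460.66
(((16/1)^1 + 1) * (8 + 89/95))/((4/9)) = 129897/380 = 341.83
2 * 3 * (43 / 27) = 86 / 9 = 9.56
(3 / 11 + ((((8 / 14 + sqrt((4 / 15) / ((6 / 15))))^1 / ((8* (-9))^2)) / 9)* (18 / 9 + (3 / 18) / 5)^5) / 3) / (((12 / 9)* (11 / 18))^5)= 7601366709* sqrt(6) / 32983244800000 + 482374120301397 / 634927462400000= 0.76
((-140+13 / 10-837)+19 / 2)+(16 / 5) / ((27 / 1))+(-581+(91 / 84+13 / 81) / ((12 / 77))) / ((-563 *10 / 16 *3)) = -792566269 / 820854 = -965.54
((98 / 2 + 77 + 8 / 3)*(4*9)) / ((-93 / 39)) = -60216 / 31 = -1942.45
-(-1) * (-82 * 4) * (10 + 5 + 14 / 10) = -26896 / 5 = -5379.20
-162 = -162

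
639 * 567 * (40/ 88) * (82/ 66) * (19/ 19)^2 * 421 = 10423141155/ 121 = 86141662.44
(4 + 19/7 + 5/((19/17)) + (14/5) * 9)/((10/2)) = 24198/3325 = 7.28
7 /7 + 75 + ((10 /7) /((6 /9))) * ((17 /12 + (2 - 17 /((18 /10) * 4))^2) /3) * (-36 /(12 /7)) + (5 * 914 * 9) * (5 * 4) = 355386007 /432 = 822652.79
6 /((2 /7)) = 21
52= 52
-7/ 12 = -0.58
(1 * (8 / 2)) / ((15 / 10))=8 / 3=2.67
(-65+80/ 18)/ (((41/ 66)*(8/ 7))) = -41965/ 492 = -85.29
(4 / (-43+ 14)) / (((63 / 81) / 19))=-684 / 203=-3.37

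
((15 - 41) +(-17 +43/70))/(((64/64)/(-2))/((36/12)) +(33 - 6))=-387/245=-1.58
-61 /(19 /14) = -44.95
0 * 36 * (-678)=0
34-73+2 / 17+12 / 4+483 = 7601 / 17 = 447.12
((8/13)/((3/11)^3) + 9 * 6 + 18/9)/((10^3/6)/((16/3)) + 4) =121216/49491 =2.45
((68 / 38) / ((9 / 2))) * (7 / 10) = 238 / 855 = 0.28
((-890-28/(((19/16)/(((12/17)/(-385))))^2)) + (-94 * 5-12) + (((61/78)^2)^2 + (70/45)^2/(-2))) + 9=-111524166802937510161/81772424486953200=-1363.84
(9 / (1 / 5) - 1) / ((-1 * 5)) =-44 / 5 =-8.80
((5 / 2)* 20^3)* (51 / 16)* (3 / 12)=31875 / 2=15937.50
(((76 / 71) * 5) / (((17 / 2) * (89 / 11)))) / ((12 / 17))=2090 / 18957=0.11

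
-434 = -434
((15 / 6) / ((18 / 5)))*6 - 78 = -443 / 6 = -73.83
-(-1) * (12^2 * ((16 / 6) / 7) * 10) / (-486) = -640 / 567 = -1.13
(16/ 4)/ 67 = 4/ 67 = 0.06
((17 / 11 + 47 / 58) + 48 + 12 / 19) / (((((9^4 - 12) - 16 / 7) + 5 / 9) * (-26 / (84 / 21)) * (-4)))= 38938347 / 130001516216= 0.00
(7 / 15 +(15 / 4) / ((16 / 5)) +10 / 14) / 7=15811 / 47040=0.34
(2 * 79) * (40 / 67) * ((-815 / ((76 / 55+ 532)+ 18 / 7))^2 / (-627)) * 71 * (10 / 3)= -10040594477375000 / 121951232296137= -82.33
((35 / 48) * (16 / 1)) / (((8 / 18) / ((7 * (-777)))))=-571095 / 4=-142773.75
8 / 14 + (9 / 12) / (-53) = 827 / 1484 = 0.56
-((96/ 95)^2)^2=-1.04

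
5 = 5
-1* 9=-9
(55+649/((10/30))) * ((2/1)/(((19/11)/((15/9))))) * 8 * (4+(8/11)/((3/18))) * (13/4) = 47887840/57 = 840137.54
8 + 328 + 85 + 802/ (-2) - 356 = -336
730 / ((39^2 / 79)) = 57670 / 1521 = 37.92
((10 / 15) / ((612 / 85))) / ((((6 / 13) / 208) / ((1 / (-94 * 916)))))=-845 / 1743606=-0.00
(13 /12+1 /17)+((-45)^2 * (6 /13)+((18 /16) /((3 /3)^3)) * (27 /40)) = 936.52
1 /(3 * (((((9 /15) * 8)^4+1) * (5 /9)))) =375 /332401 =0.00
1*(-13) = -13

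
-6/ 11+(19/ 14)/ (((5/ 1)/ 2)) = -1/ 385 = -0.00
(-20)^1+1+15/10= -35/2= -17.50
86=86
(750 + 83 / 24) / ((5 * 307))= 18083 / 36840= 0.49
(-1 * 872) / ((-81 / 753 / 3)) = 218872 / 9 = 24319.11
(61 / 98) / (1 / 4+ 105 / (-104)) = -3172 / 3871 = -0.82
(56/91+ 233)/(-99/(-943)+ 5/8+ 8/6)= 68733384/607061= 113.22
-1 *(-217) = 217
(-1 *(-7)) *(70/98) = 5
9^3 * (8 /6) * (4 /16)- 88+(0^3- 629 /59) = 8516 /59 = 144.34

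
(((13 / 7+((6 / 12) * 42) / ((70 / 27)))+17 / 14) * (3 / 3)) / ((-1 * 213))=-391 / 7455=-0.05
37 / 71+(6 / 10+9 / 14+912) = 4541407 / 4970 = 913.76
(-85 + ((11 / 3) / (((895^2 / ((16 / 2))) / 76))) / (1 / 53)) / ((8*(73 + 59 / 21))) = -1427348377 / 10201854400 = -0.14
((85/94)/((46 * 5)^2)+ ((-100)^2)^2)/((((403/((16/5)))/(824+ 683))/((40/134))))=1198993312000204952/3356629315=357201585.13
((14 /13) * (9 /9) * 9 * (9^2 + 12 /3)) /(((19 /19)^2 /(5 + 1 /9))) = 54740 /13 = 4210.77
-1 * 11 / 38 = -11 / 38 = -0.29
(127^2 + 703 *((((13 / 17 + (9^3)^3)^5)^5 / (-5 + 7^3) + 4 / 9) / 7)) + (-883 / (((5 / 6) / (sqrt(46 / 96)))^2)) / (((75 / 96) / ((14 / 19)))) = 15048916414043521684217730000000000000000000000000000000000000000000000000000000000000000000000000000000000000000000000000000000000000000000000000000000000000000000000000000000000000000000000000000000000000000000000.00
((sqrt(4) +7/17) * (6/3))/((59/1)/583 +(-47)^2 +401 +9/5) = 119515/64716382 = 0.00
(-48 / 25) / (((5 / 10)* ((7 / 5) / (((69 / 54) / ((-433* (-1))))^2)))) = -4232 / 177177105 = -0.00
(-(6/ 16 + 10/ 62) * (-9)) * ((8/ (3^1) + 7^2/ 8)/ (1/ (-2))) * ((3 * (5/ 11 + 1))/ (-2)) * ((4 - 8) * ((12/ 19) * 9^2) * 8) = -103366368/ 341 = -303127.18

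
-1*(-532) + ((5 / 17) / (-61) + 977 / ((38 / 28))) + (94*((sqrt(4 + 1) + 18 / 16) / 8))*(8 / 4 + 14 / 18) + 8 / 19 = 1175*sqrt(5) / 36 + 812728081 / 630496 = 1362.01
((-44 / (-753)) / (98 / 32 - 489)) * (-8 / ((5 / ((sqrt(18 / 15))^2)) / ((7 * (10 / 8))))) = 19712 / 9757625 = 0.00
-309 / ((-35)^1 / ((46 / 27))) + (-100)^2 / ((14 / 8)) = 1804738 / 315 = 5729.33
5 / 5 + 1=2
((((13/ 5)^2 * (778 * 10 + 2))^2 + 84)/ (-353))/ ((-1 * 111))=576546872488/ 8163125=70628.21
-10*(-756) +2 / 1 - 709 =6853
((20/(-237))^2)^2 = 0.00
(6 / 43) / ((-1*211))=-6 / 9073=-0.00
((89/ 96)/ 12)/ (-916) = -89/ 1055232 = -0.00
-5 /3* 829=-4145 /3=-1381.67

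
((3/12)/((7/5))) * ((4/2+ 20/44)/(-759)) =-45/77924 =-0.00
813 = 813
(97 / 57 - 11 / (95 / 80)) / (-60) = 431 / 3420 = 0.13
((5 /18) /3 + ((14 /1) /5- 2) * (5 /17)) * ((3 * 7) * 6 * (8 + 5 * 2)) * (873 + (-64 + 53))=10897404 /17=641023.76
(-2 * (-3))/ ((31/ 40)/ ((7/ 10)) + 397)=168/ 11147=0.02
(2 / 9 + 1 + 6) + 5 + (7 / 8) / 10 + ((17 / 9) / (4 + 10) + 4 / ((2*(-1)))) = 5849 / 560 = 10.44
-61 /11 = -5.55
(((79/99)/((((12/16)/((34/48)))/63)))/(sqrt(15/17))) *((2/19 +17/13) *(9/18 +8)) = 607.06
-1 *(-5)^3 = 125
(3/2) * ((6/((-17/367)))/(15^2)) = -367/425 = -0.86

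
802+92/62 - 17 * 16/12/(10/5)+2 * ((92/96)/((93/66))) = 147593/186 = 793.51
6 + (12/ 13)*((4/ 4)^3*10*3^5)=2249.08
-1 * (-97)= 97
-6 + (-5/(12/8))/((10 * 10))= -6.03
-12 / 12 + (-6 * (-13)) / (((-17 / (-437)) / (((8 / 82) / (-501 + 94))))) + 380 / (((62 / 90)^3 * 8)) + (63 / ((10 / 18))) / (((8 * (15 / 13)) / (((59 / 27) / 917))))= 31849278588076163 / 221418324531800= 143.84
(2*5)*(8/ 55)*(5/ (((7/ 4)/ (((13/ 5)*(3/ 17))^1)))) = 2496/ 1309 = 1.91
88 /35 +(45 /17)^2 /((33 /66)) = 167182 /10115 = 16.53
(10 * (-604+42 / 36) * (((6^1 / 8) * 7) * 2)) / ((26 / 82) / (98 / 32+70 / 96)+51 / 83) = -3015619495 / 33258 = -90673.51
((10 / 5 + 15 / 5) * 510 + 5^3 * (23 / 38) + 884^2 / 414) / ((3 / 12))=71002178 / 3933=18052.93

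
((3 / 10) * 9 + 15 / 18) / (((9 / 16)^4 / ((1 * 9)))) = 317.64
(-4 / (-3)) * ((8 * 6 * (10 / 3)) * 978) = 208640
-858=-858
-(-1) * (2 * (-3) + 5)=-1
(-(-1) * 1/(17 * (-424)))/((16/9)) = -9/115328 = -0.00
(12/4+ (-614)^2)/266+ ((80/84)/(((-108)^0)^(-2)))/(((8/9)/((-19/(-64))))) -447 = 16523623/17024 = 970.61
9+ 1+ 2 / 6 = 31 / 3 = 10.33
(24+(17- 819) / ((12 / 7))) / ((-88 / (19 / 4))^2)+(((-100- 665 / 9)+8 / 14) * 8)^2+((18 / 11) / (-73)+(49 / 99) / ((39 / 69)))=1794432562981321127 / 933388904448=1922491.85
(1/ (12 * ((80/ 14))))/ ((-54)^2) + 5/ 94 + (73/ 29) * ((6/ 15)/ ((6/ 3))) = 1061946757/ 1907763840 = 0.56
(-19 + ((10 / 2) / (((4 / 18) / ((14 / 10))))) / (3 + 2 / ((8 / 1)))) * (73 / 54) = -12.58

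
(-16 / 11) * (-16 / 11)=256 / 121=2.12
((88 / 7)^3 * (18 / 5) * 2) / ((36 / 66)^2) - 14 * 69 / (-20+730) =5854360283 / 121765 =48079.17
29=29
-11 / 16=-0.69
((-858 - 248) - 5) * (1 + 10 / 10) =-2222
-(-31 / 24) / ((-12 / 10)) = -155 / 144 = -1.08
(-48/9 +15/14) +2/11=-4.08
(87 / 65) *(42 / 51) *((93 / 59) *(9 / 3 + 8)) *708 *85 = 14952168 / 13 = 1150166.77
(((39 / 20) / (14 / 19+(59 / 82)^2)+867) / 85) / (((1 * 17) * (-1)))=-232012582 / 385995625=-0.60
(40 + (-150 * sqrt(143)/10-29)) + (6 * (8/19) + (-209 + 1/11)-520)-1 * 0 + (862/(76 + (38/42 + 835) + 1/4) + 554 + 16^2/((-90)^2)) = -15 * sqrt(143)-5201638402429/32427922725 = -339.78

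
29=29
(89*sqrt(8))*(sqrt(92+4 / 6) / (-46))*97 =-17266*sqrt(417) / 69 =-5109.88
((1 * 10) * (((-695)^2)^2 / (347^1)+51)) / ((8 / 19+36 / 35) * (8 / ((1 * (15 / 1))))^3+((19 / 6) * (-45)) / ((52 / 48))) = -34036745739924768750 / 664759154251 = -51201620.20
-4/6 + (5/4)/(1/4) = 13/3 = 4.33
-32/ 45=-0.71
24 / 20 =6 / 5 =1.20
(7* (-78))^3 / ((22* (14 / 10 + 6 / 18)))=-46953270 / 11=-4268479.09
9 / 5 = 1.80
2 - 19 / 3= -13 / 3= -4.33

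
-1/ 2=-0.50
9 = 9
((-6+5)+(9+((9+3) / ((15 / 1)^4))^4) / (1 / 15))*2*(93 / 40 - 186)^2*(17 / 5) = 36930497764014692005857901 / 1201354980468750000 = 30740703.93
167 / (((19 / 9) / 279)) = 419337 / 19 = 22070.37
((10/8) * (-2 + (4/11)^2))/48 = -565/11616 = -0.05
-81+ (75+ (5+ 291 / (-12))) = -101 / 4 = -25.25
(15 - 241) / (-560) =113 / 280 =0.40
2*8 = 16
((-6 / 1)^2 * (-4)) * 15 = -2160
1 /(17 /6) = 0.35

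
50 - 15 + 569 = 604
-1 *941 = -941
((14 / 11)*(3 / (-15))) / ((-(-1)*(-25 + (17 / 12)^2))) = 288 / 26015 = 0.01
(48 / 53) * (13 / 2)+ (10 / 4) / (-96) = 59639 / 10176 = 5.86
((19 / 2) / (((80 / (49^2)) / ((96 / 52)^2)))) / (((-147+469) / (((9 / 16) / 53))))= 527877 / 16480880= 0.03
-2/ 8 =-1/ 4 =-0.25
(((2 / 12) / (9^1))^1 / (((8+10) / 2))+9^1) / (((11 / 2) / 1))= 4375 / 2673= 1.64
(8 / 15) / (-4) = -2 / 15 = -0.13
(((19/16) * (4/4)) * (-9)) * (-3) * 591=18948.94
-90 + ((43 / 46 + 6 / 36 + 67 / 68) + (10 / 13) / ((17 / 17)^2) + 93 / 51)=-85.32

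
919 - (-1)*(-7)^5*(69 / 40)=-1122923 / 40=-28073.08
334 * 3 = 1002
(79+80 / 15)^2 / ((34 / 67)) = 4288603 / 306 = 14015.04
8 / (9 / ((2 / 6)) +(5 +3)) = 8 / 35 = 0.23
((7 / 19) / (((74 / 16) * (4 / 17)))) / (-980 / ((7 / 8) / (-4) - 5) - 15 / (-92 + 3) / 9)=10612182 / 5886890365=0.00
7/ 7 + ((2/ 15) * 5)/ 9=29/ 27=1.07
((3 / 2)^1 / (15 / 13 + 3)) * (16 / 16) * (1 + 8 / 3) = 143 / 108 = 1.32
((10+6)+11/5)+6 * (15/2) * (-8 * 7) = -2501.80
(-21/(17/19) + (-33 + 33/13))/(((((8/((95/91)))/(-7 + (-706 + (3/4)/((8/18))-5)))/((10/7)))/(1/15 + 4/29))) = 13275677435/9009728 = 1473.48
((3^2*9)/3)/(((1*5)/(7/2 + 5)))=459/10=45.90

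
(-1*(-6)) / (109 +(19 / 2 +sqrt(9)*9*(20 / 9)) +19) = 12 / 395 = 0.03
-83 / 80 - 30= -2483 / 80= -31.04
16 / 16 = 1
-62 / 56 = -31 / 28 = -1.11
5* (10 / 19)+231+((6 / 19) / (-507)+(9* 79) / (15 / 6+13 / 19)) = 177527667 / 388531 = 456.92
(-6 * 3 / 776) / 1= -9 / 388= -0.02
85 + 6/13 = 1111/13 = 85.46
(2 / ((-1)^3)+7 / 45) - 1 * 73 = -3368 / 45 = -74.84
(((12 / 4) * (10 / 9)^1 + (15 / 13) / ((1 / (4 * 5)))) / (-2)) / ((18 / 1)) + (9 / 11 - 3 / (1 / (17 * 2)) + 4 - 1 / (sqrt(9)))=-758677 / 7722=-98.25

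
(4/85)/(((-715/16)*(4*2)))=-8/60775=-0.00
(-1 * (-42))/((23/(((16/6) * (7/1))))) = 784/23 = 34.09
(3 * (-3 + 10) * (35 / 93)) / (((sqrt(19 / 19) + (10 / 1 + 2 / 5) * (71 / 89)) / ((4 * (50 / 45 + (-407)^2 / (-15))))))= -6191336620 / 164889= -37548.51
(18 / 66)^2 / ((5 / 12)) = 108 / 605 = 0.18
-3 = -3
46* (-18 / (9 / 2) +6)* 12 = 1104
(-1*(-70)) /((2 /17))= 595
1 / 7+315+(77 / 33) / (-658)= 622085 / 1974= 315.14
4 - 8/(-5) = 28/5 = 5.60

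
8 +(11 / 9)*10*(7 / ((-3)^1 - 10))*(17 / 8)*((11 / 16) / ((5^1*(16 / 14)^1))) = 378439 / 59904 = 6.32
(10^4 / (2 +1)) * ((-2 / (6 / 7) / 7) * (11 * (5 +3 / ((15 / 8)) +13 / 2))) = -1441000 / 9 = -160111.11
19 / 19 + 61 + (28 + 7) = 97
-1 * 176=-176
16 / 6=8 / 3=2.67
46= 46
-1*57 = -57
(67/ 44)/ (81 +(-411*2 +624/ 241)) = -16147/ 7830108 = -0.00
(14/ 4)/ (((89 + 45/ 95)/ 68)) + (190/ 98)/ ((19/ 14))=1431/ 350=4.09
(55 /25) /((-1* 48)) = -11 /240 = -0.05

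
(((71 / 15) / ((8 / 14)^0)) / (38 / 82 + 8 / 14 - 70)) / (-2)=20377 / 593790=0.03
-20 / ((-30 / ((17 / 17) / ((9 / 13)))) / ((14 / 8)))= 91 / 54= 1.69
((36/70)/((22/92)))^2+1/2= 1519393/296450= 5.13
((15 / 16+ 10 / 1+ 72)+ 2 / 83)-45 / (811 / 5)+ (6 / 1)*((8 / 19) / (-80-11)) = 153918352303 / 1862146832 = 82.66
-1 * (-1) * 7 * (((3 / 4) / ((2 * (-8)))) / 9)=-7 / 192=-0.04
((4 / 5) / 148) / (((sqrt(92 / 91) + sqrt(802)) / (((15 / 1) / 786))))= 91 / (9694 * (2 * sqrt(2093) + 91 * sqrt(802)))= 0.00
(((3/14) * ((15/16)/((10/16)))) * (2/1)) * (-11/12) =-33/56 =-0.59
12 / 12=1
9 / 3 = 3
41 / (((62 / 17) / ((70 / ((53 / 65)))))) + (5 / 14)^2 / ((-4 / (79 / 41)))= 50966692275 / 52812592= 965.05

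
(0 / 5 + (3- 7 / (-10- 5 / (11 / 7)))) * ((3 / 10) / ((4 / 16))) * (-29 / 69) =-1024 / 575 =-1.78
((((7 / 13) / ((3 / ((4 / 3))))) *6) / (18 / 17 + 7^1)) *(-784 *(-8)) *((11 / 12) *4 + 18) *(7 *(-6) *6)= -835932160 / 137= -6101694.60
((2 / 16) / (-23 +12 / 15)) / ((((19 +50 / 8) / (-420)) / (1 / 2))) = 175 / 3737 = 0.05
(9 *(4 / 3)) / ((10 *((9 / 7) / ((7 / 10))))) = 49 / 75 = 0.65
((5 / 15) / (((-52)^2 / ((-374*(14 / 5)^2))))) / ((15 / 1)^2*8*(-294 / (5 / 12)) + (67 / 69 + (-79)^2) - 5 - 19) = 210749 / 736894756000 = 0.00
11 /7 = 1.57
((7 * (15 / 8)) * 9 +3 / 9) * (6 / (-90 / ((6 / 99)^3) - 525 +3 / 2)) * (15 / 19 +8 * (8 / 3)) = -3585023 / 92297763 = -0.04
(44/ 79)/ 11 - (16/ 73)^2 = 1092/ 420991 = 0.00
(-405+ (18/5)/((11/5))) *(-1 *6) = 26622/11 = 2420.18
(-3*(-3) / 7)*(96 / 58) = 432 / 203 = 2.13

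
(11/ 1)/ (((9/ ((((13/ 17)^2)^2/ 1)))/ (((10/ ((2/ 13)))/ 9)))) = 3.02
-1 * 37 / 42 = -37 / 42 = -0.88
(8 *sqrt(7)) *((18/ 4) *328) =11808 *sqrt(7) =31241.03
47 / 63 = 0.75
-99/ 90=-11/ 10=-1.10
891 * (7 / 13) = 6237 / 13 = 479.77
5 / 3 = 1.67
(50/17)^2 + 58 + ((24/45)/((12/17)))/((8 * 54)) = 187231553/2809080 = 66.65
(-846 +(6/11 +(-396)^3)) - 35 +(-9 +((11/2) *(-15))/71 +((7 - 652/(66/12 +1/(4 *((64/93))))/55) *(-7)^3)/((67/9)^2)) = -3267934425013389353/52623694090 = -62100057.43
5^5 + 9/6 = 3126.50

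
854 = 854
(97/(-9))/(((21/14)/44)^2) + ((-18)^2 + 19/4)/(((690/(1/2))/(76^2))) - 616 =-15861011/1863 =-8513.69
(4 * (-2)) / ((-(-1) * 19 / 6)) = -48 / 19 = -2.53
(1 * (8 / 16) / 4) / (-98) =-1 / 784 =-0.00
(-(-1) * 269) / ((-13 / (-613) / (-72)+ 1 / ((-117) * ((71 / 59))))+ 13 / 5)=18263991720 / 176027063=103.76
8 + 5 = 13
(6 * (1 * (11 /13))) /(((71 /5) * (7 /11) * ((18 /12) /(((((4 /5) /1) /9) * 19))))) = 36784 /58149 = 0.63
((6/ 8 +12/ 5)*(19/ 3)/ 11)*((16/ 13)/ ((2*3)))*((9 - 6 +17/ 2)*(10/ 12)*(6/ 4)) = 3059/ 572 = 5.35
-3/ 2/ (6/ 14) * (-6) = 21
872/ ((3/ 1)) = 872/ 3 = 290.67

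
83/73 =1.14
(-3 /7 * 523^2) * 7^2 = -5744109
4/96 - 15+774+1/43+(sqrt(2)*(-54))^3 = 783355/1032 - 314928*sqrt(2) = -444616.38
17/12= 1.42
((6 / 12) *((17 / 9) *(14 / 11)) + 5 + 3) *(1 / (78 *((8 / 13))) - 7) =-305185 / 4752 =-64.22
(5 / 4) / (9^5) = 5 / 236196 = 0.00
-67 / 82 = -0.82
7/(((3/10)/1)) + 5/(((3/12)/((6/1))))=430/3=143.33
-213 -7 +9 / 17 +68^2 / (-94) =-214661 / 799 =-268.66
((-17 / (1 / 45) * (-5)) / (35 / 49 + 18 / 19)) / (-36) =-3325 / 52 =-63.94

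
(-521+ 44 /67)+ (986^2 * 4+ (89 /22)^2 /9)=3888265.48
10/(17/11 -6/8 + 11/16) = 1760/261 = 6.74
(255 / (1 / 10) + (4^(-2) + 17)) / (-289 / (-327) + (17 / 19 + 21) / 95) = 24242722155 / 10522832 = 2303.82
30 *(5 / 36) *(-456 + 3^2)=-3725 / 2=-1862.50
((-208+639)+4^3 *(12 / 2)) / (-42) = -815 / 42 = -19.40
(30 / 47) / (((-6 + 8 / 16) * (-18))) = 10 / 1551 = 0.01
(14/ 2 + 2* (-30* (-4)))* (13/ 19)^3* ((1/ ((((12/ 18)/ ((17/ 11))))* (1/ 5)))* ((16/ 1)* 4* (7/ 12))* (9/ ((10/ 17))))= 2080040508/ 3971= 523807.73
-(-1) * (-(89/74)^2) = -7921/5476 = -1.45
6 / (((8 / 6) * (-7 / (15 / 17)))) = -135 / 238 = -0.57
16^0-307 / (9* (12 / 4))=-280 / 27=-10.37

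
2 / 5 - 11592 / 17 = -57926 / 85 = -681.48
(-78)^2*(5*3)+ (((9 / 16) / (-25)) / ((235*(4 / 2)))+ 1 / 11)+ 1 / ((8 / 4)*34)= 3208340271317 / 35156000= 91260.11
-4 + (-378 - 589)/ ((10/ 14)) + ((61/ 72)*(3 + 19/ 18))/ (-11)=-96806249/ 71280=-1358.11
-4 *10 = -40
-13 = -13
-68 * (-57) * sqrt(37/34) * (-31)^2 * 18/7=1971972 * sqrt(1258)/7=9991783.72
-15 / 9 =-1.67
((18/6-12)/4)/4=-9/16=-0.56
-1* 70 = -70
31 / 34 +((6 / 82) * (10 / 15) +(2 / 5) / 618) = 2070149 / 2153730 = 0.96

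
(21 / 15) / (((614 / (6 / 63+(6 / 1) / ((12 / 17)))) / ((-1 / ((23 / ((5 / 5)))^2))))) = -361 / 9744180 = -0.00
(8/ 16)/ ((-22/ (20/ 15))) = -1/ 33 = -0.03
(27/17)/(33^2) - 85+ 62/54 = -83.85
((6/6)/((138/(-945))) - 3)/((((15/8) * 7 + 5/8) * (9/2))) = -0.16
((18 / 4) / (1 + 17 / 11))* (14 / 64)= 99 / 256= 0.39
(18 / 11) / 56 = 0.03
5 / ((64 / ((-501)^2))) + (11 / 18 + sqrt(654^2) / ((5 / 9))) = 59867321 / 2880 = 20787.26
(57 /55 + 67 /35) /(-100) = -284 /9625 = -0.03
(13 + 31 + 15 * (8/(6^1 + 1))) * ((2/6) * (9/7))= 1284/49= 26.20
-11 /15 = -0.73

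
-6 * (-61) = 366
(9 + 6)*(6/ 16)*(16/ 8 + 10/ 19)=270/ 19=14.21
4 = 4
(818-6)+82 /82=813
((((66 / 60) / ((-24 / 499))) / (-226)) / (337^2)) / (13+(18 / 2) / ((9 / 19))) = 5489 / 197119441920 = 0.00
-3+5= 2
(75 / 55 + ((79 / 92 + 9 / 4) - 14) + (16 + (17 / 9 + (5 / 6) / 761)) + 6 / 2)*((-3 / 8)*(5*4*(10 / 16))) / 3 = -492214675 / 27724752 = -17.75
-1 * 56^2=-3136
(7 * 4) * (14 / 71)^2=5488 / 5041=1.09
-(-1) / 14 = 1 / 14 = 0.07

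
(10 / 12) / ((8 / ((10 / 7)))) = 25 / 168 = 0.15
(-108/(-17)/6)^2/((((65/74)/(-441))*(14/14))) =-10573416/18785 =-562.86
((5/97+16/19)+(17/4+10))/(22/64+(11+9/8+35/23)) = 20541576/18977371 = 1.08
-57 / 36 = -19 / 12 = -1.58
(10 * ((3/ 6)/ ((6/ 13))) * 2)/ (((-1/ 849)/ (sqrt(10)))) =-18395 * sqrt(10) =-58170.10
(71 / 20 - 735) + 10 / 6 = -729.78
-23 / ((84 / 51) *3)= -391 / 84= -4.65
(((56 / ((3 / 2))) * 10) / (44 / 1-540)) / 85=-14 / 1581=-0.01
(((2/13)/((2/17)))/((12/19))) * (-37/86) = -11951/13416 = -0.89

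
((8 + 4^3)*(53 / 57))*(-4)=-5088 / 19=-267.79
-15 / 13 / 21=-5 / 91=-0.05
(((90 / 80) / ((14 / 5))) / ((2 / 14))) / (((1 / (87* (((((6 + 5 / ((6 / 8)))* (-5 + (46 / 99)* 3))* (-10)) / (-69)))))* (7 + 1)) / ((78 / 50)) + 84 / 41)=524224155 / 380214176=1.38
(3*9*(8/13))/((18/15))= 180/13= 13.85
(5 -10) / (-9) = 5 / 9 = 0.56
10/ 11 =0.91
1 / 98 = 0.01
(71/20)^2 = 5041/400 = 12.60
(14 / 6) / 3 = 7 / 9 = 0.78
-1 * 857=-857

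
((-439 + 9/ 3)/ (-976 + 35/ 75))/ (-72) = -545/ 87798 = -0.01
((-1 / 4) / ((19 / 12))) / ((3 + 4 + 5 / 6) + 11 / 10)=-45 / 2546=-0.02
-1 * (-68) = 68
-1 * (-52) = 52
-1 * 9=-9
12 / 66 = 2 / 11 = 0.18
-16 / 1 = -16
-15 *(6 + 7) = -195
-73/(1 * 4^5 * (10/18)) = -657/5120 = -0.13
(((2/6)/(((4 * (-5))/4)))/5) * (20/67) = -4/1005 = -0.00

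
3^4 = 81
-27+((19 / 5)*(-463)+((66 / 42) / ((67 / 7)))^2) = -40095143 / 22445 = -1786.37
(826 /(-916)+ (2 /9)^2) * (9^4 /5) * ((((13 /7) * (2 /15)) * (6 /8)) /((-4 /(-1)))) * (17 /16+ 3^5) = -26004889053 /2051840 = -12673.94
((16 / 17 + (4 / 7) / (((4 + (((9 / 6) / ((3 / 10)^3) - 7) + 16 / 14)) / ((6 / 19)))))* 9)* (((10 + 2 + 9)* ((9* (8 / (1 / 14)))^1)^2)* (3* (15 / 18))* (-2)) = -58294477301760 / 64277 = -906925919.10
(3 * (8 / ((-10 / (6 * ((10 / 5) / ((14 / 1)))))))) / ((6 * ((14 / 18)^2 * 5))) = -972 / 8575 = -0.11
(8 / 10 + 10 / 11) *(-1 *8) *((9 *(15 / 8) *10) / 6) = -4230 / 11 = -384.55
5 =5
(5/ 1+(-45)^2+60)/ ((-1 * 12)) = -1045/ 6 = -174.17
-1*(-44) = 44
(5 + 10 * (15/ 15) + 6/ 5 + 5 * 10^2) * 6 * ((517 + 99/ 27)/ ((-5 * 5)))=-8063044/ 125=-64504.35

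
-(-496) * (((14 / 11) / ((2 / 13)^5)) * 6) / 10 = 241711743 / 55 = 4394758.96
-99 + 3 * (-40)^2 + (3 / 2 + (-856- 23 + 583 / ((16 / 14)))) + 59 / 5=173817 / 40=4345.42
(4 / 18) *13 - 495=-4429 / 9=-492.11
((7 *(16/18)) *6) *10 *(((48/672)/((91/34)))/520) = 68/3549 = 0.02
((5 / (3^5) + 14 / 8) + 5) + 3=9497 / 972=9.77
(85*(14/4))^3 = 210644875/8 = 26330609.38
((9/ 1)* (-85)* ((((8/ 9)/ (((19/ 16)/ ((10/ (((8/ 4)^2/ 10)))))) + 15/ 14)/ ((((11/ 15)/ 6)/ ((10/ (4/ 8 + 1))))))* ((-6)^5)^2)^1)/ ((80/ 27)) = -24648131543328000/ 1463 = -16847663392568.69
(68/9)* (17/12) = 10.70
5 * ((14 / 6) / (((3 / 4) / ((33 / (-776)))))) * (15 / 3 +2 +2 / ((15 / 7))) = -9163 / 1746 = -5.25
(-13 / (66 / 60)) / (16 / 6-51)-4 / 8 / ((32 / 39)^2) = -325455 / 653312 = -0.50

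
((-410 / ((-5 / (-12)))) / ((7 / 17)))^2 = 279825984 / 49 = 5710734.37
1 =1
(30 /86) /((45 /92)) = 92 /129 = 0.71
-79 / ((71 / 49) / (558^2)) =-1205290044 / 71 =-16975916.11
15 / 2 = 7.50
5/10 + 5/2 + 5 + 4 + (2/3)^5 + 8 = 4892/243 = 20.13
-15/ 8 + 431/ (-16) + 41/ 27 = -11791/ 432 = -27.29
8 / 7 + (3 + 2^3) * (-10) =-762 / 7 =-108.86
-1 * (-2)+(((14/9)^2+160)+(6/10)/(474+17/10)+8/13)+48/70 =29054274124/175319235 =165.72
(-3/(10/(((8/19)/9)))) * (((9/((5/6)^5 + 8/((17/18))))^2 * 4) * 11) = -83039892553728/130684060660295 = -0.64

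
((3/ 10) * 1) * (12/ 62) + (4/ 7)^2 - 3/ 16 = 23951/ 121520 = 0.20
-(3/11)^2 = -9/121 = -0.07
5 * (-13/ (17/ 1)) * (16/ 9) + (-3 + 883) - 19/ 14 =1867493/ 2142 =871.85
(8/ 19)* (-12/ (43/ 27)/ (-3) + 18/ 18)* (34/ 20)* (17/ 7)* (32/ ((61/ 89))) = 497135488/ 1744295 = 285.01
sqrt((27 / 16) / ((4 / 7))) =3 * sqrt(21) / 8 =1.72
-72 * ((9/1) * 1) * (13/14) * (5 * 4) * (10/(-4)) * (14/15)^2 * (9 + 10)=497952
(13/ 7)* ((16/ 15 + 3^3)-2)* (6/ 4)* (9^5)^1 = 300146067/ 70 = 4287800.96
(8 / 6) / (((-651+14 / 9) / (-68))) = 816 / 5845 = 0.14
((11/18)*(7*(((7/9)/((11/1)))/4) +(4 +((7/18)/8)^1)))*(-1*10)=-11015/432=-25.50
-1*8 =-8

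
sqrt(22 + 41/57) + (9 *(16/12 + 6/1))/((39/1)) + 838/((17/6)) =sqrt(73815)/57 + 65738/221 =302.22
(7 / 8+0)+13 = 111 / 8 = 13.88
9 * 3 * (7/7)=27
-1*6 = -6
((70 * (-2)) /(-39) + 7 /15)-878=-170419 /195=-873.94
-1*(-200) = 200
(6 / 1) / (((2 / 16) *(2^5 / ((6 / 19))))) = 9 / 19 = 0.47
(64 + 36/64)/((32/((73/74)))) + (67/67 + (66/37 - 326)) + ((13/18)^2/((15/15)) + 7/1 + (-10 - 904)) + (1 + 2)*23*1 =-3555980063/3068928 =-1158.70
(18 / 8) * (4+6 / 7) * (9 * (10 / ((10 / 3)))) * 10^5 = 206550000 / 7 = 29507142.86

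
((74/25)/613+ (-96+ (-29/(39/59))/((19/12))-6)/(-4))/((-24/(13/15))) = -27280859/23294000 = -1.17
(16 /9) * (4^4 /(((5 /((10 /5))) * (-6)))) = -4096 /135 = -30.34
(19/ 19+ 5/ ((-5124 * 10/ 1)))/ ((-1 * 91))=-10247/ 932568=-0.01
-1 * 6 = -6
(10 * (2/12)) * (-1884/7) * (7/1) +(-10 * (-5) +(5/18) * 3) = -18535/6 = -3089.17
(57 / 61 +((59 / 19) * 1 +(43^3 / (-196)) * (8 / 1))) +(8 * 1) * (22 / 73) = -13426954768 / 4145743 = -3238.73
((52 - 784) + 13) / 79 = -719 / 79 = -9.10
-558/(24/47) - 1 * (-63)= -4119/4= -1029.75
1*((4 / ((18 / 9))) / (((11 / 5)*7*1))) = 10 / 77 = 0.13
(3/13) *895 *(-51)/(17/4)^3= -515520/3757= -137.22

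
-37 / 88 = -0.42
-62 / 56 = -31 / 28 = -1.11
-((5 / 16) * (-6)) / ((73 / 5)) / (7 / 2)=75 / 2044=0.04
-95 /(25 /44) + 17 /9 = -7439 /45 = -165.31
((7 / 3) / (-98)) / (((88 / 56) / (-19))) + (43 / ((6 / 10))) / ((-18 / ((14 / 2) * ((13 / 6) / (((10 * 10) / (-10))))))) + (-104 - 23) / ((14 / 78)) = -34989319 / 49896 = -701.24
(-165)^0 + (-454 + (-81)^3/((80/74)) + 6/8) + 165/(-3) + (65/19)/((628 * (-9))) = -528445797779/1073880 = -492090.18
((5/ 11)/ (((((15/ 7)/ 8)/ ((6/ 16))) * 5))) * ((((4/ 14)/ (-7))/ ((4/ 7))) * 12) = -6/ 55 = -0.11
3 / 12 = 1 / 4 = 0.25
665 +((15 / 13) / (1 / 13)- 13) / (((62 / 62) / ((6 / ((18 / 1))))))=1997 / 3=665.67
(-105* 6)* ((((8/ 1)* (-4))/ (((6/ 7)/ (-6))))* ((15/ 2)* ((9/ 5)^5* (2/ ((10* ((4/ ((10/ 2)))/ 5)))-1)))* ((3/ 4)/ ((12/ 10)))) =-3124873.08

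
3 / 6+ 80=161 / 2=80.50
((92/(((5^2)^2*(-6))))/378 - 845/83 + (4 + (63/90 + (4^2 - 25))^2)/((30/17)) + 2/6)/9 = 7401960883/2117745000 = 3.50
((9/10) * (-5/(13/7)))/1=-63/26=-2.42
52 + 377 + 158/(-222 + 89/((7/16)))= 27332/65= 420.49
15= 15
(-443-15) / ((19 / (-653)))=299074 / 19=15740.74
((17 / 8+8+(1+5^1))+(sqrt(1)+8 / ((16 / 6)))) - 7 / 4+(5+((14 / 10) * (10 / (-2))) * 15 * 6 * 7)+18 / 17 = -596437 / 136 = -4385.57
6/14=3/7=0.43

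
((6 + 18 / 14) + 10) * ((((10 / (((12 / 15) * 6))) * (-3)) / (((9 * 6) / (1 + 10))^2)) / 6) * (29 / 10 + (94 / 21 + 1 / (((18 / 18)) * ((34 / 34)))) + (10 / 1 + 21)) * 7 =-605332145 / 2939328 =-205.94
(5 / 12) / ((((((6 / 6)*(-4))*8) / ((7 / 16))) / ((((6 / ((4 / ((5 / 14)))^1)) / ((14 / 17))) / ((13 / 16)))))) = -425 / 93184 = -0.00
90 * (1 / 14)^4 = 45 / 19208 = 0.00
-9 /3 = -3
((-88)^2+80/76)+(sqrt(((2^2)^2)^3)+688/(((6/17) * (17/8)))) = 497404/57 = 8726.39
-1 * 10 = -10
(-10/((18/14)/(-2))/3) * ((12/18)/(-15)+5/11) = 5684/2673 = 2.13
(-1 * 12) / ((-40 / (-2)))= -3 / 5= -0.60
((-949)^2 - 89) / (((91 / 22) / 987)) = 2793388224 / 13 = 214876017.23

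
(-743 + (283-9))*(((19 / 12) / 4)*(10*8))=-44555 / 3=-14851.67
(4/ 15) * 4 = 16/ 15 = 1.07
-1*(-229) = 229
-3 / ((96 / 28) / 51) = -357 / 8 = -44.62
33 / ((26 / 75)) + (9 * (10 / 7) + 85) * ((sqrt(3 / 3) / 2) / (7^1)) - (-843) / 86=111.98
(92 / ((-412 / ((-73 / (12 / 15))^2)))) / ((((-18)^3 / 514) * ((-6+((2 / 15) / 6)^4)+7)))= 4429647984375 / 27031326592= 163.87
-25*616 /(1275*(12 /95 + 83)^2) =-5559400 /3180493059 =-0.00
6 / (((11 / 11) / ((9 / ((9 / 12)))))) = 72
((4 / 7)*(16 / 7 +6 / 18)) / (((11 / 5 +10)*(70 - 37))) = 100 / 26901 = 0.00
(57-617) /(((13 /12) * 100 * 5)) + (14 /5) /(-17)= -6622 /5525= -1.20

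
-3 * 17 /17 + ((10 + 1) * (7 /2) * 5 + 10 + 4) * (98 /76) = 20009 /76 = 263.28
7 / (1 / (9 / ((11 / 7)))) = 441 / 11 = 40.09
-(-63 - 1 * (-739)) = -676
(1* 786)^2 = 617796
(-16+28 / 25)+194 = 4478 / 25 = 179.12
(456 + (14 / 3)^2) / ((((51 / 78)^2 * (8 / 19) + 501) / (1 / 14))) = 6903650 / 101385207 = 0.07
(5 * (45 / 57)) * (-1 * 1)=-75 / 19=-3.95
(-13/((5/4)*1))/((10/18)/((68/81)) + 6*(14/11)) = -38896/31035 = -1.25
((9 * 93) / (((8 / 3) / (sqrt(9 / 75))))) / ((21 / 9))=7533 * sqrt(3) / 280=46.60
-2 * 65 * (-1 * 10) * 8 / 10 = 1040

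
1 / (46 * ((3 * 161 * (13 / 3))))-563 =-54204513 / 96278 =-563.00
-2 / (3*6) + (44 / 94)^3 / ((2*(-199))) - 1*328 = -61011322397 / 185946993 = -328.11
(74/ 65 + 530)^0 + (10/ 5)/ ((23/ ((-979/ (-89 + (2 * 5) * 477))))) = 105705/ 107663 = 0.98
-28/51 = -0.55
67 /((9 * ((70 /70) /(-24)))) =-536 /3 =-178.67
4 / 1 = 4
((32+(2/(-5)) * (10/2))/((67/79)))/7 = 2370/469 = 5.05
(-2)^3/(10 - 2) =-1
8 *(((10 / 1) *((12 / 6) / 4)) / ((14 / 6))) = 120 / 7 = 17.14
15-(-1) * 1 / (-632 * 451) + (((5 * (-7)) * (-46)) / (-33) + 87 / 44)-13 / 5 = -147121873 / 4275480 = -34.41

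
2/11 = 0.18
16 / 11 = 1.45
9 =9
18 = 18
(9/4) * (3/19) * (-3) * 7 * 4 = -567/19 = -29.84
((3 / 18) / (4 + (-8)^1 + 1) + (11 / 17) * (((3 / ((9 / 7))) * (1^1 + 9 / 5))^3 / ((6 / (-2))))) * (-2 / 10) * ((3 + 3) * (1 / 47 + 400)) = 43295254061 / 1498125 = 28899.63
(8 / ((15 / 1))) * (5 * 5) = 13.33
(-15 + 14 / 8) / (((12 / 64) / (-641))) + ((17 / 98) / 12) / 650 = 11541760539 / 254800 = 45297.33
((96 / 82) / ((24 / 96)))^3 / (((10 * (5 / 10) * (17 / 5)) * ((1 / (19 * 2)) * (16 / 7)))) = 117669888 / 1171657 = 100.43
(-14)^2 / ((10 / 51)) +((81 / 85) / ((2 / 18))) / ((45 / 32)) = 427422 / 425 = 1005.70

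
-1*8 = -8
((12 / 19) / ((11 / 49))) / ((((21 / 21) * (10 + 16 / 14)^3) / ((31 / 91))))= 74431 / 107446482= 0.00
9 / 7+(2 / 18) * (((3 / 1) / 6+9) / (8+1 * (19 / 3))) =2455 / 1806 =1.36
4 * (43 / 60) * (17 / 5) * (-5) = -731 / 15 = -48.73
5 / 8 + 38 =309 / 8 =38.62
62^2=3844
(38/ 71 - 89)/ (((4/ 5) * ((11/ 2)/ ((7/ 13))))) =-19985/ 1846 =-10.83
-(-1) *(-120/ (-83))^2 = 2.09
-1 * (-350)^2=-122500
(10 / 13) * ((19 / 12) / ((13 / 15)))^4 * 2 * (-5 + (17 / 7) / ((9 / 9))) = -3665278125 / 83169632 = -44.07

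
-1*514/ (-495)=514/ 495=1.04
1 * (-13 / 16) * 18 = -117 / 8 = -14.62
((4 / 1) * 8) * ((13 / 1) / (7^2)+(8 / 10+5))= 47552 / 245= 194.09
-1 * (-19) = 19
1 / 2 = 0.50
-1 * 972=-972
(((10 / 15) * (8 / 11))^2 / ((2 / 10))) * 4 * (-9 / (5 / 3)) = -3072 / 121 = -25.39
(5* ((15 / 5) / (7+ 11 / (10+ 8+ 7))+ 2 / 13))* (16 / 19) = 17960 / 7657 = 2.35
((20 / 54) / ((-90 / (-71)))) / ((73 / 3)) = 71 / 5913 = 0.01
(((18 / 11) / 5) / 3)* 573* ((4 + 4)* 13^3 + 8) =1099159.85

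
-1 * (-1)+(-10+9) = 0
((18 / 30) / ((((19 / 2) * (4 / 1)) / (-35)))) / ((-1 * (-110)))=-21 / 4180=-0.01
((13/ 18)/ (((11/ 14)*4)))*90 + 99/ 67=32663/ 1474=22.16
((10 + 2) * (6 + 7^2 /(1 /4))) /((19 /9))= 21816 /19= 1148.21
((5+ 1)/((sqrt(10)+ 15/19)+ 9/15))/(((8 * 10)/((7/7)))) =-1881/145652+ 5415 * sqrt(10)/582608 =0.02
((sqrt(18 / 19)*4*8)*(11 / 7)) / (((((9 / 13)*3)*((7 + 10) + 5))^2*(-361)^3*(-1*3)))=1352*sqrt(38) / 50175702325287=0.00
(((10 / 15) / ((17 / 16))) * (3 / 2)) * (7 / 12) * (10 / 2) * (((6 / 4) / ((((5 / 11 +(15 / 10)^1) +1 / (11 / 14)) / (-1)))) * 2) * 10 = -30800 / 1207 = -25.52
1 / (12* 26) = 1 / 312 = 0.00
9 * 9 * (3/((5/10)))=486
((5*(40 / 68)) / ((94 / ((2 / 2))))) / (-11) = -25 / 8789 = -0.00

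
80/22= 40/11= 3.64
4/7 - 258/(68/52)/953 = 41326/113407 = 0.36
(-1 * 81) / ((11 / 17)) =-1377 / 11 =-125.18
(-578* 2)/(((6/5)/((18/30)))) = -578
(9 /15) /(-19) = -3 /95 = -0.03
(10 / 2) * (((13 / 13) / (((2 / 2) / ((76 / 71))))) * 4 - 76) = -25460 / 71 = -358.59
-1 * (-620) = 620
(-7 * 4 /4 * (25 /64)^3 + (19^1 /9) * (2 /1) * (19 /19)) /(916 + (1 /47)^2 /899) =17827536138427 /4291739100905472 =0.00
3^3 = 27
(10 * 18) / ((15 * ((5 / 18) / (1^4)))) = 216 / 5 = 43.20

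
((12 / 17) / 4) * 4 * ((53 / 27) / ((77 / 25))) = 5300 / 11781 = 0.45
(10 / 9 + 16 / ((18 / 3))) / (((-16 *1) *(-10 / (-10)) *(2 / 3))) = -17 / 48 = -0.35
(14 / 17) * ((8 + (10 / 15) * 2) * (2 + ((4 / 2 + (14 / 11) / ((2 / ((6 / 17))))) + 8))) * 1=298704 / 3179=93.96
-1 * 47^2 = -2209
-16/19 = -0.84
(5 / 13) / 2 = 5 / 26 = 0.19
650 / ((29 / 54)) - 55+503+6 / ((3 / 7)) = 1672.34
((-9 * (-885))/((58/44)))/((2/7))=613305/29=21148.45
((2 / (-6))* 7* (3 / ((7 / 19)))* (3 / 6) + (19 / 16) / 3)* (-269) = 117553 / 48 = 2449.02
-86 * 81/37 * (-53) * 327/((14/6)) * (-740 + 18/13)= -3477683451276/3367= -1032873017.90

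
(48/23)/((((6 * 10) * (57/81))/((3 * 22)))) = 7128/2185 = 3.26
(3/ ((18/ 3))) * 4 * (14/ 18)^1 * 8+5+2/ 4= 323/ 18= 17.94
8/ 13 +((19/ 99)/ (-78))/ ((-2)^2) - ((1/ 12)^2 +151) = -9290627/ 61776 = -150.39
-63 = -63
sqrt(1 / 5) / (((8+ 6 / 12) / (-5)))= -2 * sqrt(5) / 17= -0.26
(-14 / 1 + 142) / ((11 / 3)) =384 / 11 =34.91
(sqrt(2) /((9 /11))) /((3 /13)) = 143 * sqrt(2) /27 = 7.49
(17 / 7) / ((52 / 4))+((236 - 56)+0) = 180.19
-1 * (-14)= 14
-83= -83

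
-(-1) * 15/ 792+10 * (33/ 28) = 21815/ 1848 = 11.80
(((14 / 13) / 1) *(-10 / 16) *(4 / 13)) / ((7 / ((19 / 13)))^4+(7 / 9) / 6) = -35186670 / 89424180547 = -0.00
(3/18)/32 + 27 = 5185/192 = 27.01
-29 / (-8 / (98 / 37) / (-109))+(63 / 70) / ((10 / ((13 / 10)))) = -1046.43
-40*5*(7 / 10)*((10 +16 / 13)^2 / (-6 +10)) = -746060 / 169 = -4414.56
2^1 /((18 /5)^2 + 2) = 25 /187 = 0.13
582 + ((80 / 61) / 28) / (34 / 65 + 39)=638433766 / 1096963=582.00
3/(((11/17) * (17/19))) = 57/11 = 5.18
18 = 18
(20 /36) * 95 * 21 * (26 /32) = 43225 /48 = 900.52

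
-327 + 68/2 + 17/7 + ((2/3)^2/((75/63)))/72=-2745851/9450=-290.57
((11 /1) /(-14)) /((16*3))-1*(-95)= 63829 /672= 94.98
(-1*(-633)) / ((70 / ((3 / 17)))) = 1899 / 1190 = 1.60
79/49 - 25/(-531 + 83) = 5231/3136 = 1.67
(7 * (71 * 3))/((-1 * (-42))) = 71/2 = 35.50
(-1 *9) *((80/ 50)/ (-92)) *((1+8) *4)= 5.63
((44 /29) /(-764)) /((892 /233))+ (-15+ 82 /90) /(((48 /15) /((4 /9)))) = -783322501 /400203828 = -1.96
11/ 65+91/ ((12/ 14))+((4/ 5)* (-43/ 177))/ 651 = 1592855167/ 14979510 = 106.34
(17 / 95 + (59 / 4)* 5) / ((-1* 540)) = -28093 / 205200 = -0.14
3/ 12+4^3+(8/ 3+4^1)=851/ 12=70.92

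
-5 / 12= -0.42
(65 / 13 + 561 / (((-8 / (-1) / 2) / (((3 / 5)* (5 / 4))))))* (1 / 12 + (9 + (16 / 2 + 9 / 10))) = 1902277 / 960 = 1981.54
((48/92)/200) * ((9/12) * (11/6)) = 33/9200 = 0.00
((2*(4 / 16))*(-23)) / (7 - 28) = 23 / 42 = 0.55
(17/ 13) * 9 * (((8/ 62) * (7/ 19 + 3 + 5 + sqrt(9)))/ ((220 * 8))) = 4131/ 421135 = 0.01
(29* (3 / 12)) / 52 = 29 / 208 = 0.14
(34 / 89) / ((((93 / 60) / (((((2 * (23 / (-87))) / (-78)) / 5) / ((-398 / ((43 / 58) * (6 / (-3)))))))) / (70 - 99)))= -67252 / 1862896113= -0.00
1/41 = 0.02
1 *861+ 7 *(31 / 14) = 1753 / 2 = 876.50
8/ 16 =1/ 2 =0.50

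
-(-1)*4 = 4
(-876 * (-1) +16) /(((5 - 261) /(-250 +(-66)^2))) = -457819 /32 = -14306.84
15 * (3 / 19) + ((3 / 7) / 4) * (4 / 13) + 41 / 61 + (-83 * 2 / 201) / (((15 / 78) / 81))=-344.78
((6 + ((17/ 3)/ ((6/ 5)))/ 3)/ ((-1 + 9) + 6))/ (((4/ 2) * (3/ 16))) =818/ 567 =1.44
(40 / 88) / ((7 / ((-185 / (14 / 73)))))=-67525 / 1078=-62.64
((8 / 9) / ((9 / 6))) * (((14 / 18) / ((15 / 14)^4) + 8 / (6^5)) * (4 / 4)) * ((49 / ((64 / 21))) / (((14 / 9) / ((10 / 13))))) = 52798627 / 18954000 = 2.79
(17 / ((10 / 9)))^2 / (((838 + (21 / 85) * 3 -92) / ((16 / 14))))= 795906 / 2221555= 0.36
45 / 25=1.80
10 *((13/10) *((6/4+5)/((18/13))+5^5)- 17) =1458577/36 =40516.03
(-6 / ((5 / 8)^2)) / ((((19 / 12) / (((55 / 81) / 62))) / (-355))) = 199936 / 5301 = 37.72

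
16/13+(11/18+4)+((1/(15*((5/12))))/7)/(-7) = 1673639/286650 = 5.84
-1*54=-54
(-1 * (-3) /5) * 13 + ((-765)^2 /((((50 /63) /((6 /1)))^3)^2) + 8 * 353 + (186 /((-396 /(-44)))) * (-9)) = 1066973657318331274 /9765625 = 109258102509.40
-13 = -13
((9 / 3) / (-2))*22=-33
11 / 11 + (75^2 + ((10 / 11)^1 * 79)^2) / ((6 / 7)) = 9133801 / 726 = 12580.99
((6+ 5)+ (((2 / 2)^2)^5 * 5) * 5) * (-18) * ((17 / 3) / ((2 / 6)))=-11016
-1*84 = -84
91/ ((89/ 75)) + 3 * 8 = 8961/ 89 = 100.69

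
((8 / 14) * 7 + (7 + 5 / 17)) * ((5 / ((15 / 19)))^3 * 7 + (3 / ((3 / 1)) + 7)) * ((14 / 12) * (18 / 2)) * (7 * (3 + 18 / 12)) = 6672624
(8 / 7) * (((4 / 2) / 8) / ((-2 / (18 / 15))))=-6 / 35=-0.17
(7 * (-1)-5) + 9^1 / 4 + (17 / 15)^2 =-7619 / 900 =-8.47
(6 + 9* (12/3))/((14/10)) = 30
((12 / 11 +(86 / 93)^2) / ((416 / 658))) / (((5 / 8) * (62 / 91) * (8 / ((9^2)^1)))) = 73.19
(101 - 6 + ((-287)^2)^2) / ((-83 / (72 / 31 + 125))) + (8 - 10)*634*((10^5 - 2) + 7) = -27105295167252 / 2573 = -10534510364.26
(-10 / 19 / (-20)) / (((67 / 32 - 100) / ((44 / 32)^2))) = -121 / 238108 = -0.00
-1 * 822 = -822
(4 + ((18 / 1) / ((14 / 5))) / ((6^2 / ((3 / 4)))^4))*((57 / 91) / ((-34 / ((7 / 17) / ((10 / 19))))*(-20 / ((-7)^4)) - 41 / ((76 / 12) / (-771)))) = 2044946379371 / 4074044090548224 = 0.00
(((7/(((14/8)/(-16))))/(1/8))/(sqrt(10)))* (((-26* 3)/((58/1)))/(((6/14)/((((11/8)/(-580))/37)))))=-8008* sqrt(10)/777925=-0.03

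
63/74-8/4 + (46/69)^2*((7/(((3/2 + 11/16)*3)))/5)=-52639/49950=-1.05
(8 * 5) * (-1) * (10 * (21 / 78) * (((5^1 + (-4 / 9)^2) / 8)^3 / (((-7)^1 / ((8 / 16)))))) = 1865461525 / 884317824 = 2.11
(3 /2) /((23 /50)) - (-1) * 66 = 1593 /23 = 69.26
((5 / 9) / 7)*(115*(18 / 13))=1150 / 91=12.64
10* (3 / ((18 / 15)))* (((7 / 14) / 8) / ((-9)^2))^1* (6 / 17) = 25 / 3672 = 0.01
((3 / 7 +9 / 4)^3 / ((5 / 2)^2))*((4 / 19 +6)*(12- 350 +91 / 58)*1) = -6424.72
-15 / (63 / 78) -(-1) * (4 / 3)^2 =-1058 / 63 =-16.79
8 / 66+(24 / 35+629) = 727427 / 1155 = 629.81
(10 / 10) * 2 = 2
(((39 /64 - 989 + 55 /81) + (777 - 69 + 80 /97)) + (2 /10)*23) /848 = -689623021 /2132075520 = -0.32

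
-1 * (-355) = 355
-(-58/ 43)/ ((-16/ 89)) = -2581/ 344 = -7.50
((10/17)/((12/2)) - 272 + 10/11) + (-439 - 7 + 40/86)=-17284799/24123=-716.53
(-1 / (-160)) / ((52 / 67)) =67 / 8320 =0.01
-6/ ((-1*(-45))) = -2/ 15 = -0.13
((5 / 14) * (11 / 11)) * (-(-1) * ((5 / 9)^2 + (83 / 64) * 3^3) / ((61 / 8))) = 915605 / 553392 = 1.65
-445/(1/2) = -890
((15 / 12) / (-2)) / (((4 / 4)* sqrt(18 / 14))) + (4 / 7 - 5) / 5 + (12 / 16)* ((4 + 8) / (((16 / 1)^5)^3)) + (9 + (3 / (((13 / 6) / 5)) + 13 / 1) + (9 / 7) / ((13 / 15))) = 15486041649879168585727 / 524579284596115374080 - 5* sqrt(7) / 24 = 28.97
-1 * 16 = -16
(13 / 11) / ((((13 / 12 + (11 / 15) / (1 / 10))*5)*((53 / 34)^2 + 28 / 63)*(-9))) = -180336 / 166122275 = -0.00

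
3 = 3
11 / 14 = 0.79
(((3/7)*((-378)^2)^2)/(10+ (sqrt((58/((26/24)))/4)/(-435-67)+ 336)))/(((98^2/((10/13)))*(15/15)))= 16007002920*sqrt(2262)/17844910768139+ 2780288351180640/1372685443703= 2025.48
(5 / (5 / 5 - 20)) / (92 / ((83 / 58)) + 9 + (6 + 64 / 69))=-28635 / 8728619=-0.00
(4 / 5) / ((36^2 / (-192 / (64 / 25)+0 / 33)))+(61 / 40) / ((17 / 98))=40139 / 4590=8.74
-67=-67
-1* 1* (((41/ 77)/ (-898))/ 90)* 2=41/ 3111570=0.00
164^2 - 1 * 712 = 26184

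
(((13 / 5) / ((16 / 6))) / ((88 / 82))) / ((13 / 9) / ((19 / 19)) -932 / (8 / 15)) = -14391 / 27657520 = -0.00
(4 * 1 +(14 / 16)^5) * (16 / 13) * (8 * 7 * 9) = 9316377 / 3328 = 2799.39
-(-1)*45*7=315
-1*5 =-5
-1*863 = -863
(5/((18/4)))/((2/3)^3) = 15/4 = 3.75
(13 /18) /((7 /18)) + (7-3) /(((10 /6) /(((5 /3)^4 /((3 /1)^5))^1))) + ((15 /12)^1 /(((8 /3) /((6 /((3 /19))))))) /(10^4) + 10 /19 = 68732522941 /27923616000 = 2.46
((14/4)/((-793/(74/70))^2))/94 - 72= -72.00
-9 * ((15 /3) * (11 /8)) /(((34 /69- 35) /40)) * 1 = 170775 /2381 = 71.72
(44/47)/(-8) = -11/94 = -0.12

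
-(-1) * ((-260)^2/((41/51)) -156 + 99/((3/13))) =3458793/41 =84360.80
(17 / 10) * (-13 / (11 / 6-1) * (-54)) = 35802 / 25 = 1432.08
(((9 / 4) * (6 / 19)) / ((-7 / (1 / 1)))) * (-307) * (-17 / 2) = -140913 / 532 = -264.87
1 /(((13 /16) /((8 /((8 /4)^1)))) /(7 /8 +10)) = 53.54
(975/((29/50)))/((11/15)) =731250/319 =2292.32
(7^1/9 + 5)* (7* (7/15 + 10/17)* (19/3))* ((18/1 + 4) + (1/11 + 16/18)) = 846483820/136323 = 6209.40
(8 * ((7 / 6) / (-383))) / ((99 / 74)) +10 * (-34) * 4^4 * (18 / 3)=-59405324312 / 113751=-522240.02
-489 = -489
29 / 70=0.41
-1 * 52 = -52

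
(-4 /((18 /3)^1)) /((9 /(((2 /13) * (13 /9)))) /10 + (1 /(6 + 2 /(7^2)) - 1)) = -2960 /14277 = -0.21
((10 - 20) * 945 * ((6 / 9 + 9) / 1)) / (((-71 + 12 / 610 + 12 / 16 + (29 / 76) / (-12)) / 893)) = 22691054988000 / 19544113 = 1161017.39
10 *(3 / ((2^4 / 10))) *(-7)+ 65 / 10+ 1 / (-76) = -124.76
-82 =-82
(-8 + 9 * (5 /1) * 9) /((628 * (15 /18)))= 1191 /1570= 0.76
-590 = -590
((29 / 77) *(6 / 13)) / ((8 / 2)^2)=87 / 8008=0.01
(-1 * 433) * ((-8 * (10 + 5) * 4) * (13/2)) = 1350960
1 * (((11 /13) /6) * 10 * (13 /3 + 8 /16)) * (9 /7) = 1595 /182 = 8.76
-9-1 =-10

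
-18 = -18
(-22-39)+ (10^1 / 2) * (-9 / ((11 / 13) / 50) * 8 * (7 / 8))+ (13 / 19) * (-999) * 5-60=-4629824 / 209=-22152.27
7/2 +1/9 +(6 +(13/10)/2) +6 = 2927/180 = 16.26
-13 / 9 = -1.44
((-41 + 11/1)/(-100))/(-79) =-3/790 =-0.00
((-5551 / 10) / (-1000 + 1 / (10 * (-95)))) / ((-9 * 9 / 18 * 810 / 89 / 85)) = -61374845 / 53273133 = -1.15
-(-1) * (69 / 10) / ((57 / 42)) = 483 / 95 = 5.08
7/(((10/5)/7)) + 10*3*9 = 589/2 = 294.50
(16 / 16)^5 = 1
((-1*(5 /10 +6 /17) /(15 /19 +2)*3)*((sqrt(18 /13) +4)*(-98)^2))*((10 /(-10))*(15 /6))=59532795*sqrt(26) /11713 +79377060 /901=114015.25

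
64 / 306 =32 / 153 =0.21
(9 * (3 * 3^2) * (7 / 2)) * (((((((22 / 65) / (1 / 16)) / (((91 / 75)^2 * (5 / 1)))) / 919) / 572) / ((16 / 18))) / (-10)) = -0.00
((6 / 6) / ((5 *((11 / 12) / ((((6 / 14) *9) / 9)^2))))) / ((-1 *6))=-0.01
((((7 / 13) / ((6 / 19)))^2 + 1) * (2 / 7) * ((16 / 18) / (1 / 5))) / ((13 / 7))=2.67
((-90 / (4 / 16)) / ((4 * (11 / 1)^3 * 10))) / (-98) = 9 / 130438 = 0.00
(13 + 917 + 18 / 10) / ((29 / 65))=60567 / 29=2088.52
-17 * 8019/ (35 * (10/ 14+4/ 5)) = -136323/ 53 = -2572.13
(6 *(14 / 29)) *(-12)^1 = -1008 / 29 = -34.76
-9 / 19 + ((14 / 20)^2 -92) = -174769 / 1900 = -91.98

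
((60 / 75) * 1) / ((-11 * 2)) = -2 / 55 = -0.04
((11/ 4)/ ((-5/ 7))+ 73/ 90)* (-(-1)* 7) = -3829/ 180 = -21.27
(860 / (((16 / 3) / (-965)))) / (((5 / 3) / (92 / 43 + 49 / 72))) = -8425415 / 32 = -263294.22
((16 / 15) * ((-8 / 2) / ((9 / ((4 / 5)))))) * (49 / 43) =-12544 / 29025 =-0.43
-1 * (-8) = 8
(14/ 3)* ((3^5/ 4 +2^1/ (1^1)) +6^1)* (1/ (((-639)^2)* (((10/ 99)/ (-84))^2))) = 2739198/ 5041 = 543.38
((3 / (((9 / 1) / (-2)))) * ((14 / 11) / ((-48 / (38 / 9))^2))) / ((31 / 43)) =-108661 / 11932272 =-0.01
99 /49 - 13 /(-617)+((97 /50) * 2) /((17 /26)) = 7.98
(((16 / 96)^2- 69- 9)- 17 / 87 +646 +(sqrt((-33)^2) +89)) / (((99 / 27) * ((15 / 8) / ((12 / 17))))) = 1152296 / 16269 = 70.83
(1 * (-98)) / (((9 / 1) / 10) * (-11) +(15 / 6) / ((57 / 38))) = 2940 / 247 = 11.90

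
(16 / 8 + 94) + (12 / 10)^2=2436 / 25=97.44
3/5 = 0.60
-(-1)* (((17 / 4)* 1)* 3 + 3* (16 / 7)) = 549 / 28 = 19.61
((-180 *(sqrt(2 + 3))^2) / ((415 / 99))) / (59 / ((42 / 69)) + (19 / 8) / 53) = -17629920 / 7962937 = -2.21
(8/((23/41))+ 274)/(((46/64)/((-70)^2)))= 1039584000/529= 1965187.15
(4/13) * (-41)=-164/13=-12.62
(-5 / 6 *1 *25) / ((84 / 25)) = -3125 / 504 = -6.20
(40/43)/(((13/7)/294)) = 82320/559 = 147.26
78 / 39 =2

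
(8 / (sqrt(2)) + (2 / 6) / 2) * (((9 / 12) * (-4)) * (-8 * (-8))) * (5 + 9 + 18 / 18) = -11520 * sqrt(2)-480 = -16771.74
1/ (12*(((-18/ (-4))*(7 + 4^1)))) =1/ 594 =0.00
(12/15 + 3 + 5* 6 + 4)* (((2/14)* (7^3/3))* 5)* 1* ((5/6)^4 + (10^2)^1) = 44667175/144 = 310188.72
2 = 2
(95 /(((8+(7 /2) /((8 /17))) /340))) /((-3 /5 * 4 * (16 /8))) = -17000 /39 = -435.90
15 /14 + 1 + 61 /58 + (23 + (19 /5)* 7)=53514 /1015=52.72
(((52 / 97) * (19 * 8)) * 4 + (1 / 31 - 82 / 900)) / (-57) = -440963563 / 77129550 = -5.72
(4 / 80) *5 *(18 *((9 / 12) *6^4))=4374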